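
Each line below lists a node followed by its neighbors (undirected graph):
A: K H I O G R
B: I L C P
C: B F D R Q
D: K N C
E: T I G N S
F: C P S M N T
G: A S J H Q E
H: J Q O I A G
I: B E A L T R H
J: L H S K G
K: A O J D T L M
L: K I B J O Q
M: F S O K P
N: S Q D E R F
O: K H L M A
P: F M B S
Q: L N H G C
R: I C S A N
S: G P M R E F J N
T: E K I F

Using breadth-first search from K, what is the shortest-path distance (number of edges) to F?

2

Level 0: K
Level 1: A, D, J, L, M, O, T
Level 2: B, C, E, F, G, H, I, N, P, Q, R, S
F first appears at level 2.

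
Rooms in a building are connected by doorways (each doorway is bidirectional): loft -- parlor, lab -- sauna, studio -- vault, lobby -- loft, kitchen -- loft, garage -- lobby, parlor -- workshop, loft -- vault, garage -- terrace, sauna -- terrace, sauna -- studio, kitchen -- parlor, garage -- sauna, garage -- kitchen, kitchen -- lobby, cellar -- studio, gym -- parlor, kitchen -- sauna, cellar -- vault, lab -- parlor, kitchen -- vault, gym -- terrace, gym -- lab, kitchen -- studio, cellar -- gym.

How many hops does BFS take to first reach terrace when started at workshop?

3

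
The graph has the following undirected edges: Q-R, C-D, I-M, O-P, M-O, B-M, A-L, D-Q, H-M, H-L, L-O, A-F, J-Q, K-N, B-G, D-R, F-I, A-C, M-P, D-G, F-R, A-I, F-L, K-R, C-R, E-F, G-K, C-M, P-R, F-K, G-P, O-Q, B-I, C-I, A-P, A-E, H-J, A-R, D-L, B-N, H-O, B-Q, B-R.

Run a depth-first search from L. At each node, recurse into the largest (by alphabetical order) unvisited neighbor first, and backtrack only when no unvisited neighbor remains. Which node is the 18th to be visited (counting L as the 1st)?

Visit L
L → O
O → Q
Q → R
R → P
P → M
M → I
I → F
F → K
K → N
N → B
B → G
G → D
D → C
C → A
A → E
M → H
H → J

Visit order: L, O, Q, R, P, M, I, F, K, N, B, G, D, C, A, E, H, J

J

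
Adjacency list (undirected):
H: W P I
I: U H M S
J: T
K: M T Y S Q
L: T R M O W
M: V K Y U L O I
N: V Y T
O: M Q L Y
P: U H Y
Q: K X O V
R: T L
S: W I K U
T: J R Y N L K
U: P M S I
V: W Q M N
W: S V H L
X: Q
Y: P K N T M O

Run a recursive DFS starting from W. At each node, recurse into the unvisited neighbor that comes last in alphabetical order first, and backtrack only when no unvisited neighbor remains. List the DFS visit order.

W -> V -> Q -> X -> O -> Y -> T -> R -> L -> M -> U -> S -> K -> I -> H -> P -> N -> J

Visit W
W → V
V → Q
Q → X
Q → O
O → Y
Y → T
T → R
R → L
L → M
M → U
U → S
S → K
S → I
I → H
H → P
T → N
T → J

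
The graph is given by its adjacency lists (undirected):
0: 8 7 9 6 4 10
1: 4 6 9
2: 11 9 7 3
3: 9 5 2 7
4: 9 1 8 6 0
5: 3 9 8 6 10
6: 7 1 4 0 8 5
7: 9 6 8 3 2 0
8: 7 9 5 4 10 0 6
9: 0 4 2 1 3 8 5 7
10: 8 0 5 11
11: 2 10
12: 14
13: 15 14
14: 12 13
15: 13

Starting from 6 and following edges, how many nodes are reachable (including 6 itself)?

12

BFS from 6 visits: 6, 0, 1, 4, 5, 7, 8, 9, 10, 3, 2, 11
Reachable nodes: 12 of 16 total.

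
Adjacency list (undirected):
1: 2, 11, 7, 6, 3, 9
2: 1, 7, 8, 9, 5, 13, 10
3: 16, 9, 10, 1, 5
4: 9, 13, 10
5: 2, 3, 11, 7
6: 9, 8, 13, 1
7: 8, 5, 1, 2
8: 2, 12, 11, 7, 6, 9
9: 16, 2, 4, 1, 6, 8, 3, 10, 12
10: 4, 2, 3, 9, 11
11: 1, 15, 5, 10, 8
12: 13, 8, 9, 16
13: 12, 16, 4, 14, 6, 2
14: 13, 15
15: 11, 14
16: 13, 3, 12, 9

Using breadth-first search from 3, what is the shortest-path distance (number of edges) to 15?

Level 0: 3
Level 1: 1, 5, 9, 10, 16
Level 2: 2, 4, 6, 7, 8, 11, 12, 13
Level 3: 14, 15
15 first appears at level 3.

3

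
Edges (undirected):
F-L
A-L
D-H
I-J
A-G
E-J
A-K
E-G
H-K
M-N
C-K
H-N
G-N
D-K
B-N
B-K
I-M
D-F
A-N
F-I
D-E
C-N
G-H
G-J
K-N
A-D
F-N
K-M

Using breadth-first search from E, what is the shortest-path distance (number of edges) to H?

Level 0: E
Level 1: D, G, J
Level 2: A, F, H, I, K, N
Level 3: B, C, L, M
H first appears at level 2.

2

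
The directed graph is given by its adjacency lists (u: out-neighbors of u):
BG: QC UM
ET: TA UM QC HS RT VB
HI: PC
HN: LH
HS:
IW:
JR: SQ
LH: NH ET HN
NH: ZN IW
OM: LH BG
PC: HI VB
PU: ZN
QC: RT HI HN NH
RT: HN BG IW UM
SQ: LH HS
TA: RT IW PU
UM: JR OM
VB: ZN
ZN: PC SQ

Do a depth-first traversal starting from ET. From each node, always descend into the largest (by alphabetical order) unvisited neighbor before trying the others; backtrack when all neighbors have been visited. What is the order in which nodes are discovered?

ET → VB → ZN → SQ → LH → NH → IW → HN → HS → PC → HI → UM → OM → BG → QC → RT → JR → TA → PU

Visit ET
ET → VB
VB → ZN
ZN → SQ
SQ → LH
LH → NH
NH → IW
LH → HN
SQ → HS
ZN → PC
PC → HI
ET → UM
UM → OM
OM → BG
BG → QC
QC → RT
UM → JR
ET → TA
TA → PU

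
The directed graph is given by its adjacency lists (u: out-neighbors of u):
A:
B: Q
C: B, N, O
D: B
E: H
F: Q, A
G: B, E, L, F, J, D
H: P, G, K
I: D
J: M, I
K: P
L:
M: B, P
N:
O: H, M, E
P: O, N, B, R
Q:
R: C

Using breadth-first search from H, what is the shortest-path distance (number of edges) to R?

2

Level 0: H
Level 1: G, K, P
Level 2: B, D, E, F, J, L, N, O, R
Level 3: A, C, I, M, Q
R first appears at level 2.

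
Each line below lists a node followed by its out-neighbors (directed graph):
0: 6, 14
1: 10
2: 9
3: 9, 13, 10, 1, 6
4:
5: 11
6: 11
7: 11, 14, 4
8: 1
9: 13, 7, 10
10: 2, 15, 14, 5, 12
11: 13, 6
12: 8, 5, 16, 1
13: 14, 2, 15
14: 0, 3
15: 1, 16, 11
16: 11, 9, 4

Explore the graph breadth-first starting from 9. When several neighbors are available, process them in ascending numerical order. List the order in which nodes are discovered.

Visit 9; enqueue 7, 10, 13 → queue [7, 10, 13]
Visit 7; enqueue 4, 11, 14 → queue [10, 13, 4, 11, 14]
Visit 10; enqueue 2, 5, 12, 15 → queue [13, 4, 11, 14, 2, 5, 12, 15]
Visit 13 → queue [4, 11, 14, 2, 5, 12, 15]
Visit 4 → queue [11, 14, 2, 5, 12, 15]
Visit 11; enqueue 6 → queue [14, 2, 5, 12, 15, 6]
Visit 14; enqueue 0, 3 → queue [2, 5, 12, 15, 6, 0, 3]
Visit 2 → queue [5, 12, 15, 6, 0, 3]
Visit 5 → queue [12, 15, 6, 0, 3]
Visit 12; enqueue 1, 8, 16 → queue [15, 6, 0, 3, 1, 8, 16]
Visit 15 → queue [6, 0, 3, 1, 8, 16]
Visit 6 → queue [0, 3, 1, 8, 16]
Visit 0 → queue [3, 1, 8, 16]
Visit 3 → queue [1, 8, 16]
Visit 1 → queue [8, 16]
Visit 8 → queue [16]
Visit 16 → queue []

9 7 10 13 4 11 14 2 5 12 15 6 0 3 1 8 16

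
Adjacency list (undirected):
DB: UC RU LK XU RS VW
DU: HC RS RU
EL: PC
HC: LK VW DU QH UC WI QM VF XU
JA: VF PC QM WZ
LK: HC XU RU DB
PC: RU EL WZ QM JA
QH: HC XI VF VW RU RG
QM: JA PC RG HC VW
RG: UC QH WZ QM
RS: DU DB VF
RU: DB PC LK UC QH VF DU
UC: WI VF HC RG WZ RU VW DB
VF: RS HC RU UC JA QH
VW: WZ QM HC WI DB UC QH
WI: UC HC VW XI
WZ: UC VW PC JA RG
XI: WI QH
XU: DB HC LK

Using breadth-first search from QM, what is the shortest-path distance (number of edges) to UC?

2

Level 0: QM
Level 1: HC, JA, PC, RG, VW
Level 2: DB, DU, EL, LK, QH, RU, UC, VF, WI, WZ, XU
Level 3: RS, XI
UC first appears at level 2.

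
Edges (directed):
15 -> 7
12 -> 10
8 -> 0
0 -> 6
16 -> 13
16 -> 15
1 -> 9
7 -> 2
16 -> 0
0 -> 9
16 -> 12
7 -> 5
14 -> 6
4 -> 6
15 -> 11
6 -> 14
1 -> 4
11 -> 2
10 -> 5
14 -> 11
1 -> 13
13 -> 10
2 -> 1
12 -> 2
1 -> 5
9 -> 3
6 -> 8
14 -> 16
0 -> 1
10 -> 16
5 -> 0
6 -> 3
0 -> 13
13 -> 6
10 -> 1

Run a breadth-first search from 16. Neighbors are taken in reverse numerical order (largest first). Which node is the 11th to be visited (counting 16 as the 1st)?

9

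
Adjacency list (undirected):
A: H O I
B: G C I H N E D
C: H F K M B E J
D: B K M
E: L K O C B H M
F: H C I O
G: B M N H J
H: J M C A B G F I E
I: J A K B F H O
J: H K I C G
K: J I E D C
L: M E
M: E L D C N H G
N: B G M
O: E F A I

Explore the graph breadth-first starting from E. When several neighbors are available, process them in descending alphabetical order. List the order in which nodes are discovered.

E → O → M → L → K → H → C → B → I → F → A → N → G → D → J

Visit E; enqueue O, M, L, K, H, C, B → queue [O, M, L, K, H, C, B]
Visit O; enqueue I, F, A → queue [M, L, K, H, C, B, I, F, A]
Visit M; enqueue N, G, D → queue [L, K, H, C, B, I, F, A, N, G, D]
Visit L → queue [K, H, C, B, I, F, A, N, G, D]
Visit K; enqueue J → queue [H, C, B, I, F, A, N, G, D, J]
Visit H → queue [C, B, I, F, A, N, G, D, J]
Visit C → queue [B, I, F, A, N, G, D, J]
Visit B → queue [I, F, A, N, G, D, J]
Visit I → queue [F, A, N, G, D, J]
Visit F → queue [A, N, G, D, J]
Visit A → queue [N, G, D, J]
Visit N → queue [G, D, J]
Visit G → queue [D, J]
Visit D → queue [J]
Visit J → queue []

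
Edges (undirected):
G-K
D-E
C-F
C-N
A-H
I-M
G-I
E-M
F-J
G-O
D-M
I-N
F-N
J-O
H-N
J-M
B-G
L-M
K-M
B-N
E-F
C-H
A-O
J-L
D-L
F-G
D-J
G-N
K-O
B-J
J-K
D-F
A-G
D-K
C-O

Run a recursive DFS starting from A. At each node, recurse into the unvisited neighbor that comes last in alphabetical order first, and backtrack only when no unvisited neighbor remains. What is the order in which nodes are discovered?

Visit A
A → O
O → K
K → M
M → L
L → J
J → F
F → N
N → I
I → G
G → B
N → H
H → C
F → E
E → D

A, O, K, M, L, J, F, N, I, G, B, H, C, E, D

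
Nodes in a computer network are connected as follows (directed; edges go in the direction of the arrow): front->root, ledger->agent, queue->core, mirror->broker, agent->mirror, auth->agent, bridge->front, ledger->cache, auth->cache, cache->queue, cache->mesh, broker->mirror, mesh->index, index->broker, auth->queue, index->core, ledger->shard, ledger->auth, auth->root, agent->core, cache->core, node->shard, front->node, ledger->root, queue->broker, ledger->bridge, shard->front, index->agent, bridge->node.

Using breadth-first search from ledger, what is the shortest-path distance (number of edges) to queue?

Level 0: ledger
Level 1: agent, auth, bridge, cache, root, shard
Level 2: core, front, mesh, mirror, node, queue
Level 3: broker, index
queue first appears at level 2.

2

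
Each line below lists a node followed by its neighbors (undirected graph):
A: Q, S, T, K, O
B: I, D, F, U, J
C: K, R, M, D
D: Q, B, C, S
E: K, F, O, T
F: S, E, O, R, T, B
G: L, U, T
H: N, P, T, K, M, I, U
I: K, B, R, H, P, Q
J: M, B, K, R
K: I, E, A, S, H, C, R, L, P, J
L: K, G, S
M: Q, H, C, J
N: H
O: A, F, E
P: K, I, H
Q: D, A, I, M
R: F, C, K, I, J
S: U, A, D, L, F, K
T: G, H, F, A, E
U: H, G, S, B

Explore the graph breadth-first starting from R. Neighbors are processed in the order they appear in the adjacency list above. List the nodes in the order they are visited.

R, F, C, K, I, J, S, E, O, T, B, M, D, A, H, L, P, Q, U, G, N

Visit R; enqueue F, C, K, I, J → queue [F, C, K, I, J]
Visit F; enqueue S, E, O, T, B → queue [C, K, I, J, S, E, O, T, B]
Visit C; enqueue M, D → queue [K, I, J, S, E, O, T, B, M, D]
Visit K; enqueue A, H, L, P → queue [I, J, S, E, O, T, B, M, D, A, H, L, P]
Visit I; enqueue Q → queue [J, S, E, O, T, B, M, D, A, H, L, P, Q]
Visit J → queue [S, E, O, T, B, M, D, A, H, L, P, Q]
Visit S; enqueue U → queue [E, O, T, B, M, D, A, H, L, P, Q, U]
Visit E → queue [O, T, B, M, D, A, H, L, P, Q, U]
Visit O → queue [T, B, M, D, A, H, L, P, Q, U]
Visit T; enqueue G → queue [B, M, D, A, H, L, P, Q, U, G]
Visit B → queue [M, D, A, H, L, P, Q, U, G]
Visit M → queue [D, A, H, L, P, Q, U, G]
Visit D → queue [A, H, L, P, Q, U, G]
Visit A → queue [H, L, P, Q, U, G]
Visit H; enqueue N → queue [L, P, Q, U, G, N]
Visit L → queue [P, Q, U, G, N]
Visit P → queue [Q, U, G, N]
Visit Q → queue [U, G, N]
Visit U → queue [G, N]
Visit G → queue [N]
Visit N → queue []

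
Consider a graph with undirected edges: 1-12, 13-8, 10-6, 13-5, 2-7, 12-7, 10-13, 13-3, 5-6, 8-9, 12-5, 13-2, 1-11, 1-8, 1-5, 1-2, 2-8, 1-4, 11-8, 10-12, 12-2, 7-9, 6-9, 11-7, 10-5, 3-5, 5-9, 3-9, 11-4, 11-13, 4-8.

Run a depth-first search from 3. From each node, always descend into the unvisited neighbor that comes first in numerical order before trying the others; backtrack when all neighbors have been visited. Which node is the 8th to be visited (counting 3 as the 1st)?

Visit 3
3 → 5
5 → 1
1 → 2
2 → 7
7 → 9
9 → 6
6 → 10
10 → 12
10 → 13
13 → 8
8 → 4
4 → 11

Visit order: 3, 5, 1, 2, 7, 9, 6, 10, 12, 13, 8, 4, 11

10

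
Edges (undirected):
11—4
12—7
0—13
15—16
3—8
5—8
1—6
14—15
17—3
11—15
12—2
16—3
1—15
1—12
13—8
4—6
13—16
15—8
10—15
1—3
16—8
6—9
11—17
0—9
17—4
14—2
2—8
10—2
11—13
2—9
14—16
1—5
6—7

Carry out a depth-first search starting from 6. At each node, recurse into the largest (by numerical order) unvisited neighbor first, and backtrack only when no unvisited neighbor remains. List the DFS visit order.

6, 9, 2, 14, 16, 15, 11, 17, 4, 3, 8, 13, 0, 5, 1, 12, 7, 10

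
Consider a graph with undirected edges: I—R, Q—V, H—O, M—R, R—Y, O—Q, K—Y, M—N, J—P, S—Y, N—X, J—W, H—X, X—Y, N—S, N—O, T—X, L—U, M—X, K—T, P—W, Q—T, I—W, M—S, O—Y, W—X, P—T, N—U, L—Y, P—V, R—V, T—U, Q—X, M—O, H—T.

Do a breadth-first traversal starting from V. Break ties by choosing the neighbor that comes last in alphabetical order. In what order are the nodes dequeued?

V, R, Q, P, Y, M, I, X, T, O, W, J, S, L, K, N, H, U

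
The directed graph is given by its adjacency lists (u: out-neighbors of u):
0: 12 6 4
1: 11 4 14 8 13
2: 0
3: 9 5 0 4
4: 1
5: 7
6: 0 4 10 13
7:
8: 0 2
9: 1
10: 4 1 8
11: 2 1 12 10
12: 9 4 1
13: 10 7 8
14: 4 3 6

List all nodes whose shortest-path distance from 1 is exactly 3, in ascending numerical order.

Level 0: 1
Level 1: 4, 8, 11, 13, 14
Level 2: 0, 2, 3, 6, 7, 10, 12
Level 3: 5, 9

5, 9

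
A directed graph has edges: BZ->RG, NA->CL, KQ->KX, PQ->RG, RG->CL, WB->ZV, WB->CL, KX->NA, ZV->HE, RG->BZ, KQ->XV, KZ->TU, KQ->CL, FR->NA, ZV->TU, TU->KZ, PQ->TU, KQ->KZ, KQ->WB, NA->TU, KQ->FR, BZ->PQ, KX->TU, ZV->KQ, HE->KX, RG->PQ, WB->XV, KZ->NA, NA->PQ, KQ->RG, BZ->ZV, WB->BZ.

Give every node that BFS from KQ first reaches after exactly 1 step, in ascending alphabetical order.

Level 0: KQ
Level 1: CL, FR, KX, KZ, RG, WB, XV
Level 2: BZ, NA, PQ, TU, ZV
Level 3: HE

CL, FR, KX, KZ, RG, WB, XV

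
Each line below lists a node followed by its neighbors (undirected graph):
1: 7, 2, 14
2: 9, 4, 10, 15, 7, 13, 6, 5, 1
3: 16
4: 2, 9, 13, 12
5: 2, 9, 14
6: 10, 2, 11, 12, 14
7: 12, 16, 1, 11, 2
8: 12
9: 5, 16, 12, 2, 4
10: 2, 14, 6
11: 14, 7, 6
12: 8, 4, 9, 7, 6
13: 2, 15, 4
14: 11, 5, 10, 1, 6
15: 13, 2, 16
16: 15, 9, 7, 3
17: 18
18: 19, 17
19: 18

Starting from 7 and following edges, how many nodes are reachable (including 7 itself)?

BFS from 7 visits: 7, 16, 12, 11, 2, 1, 15, 9, 3, 8, 6, 4, 14, 13, 10, 5
Reachable nodes: 16 of 19 total.

16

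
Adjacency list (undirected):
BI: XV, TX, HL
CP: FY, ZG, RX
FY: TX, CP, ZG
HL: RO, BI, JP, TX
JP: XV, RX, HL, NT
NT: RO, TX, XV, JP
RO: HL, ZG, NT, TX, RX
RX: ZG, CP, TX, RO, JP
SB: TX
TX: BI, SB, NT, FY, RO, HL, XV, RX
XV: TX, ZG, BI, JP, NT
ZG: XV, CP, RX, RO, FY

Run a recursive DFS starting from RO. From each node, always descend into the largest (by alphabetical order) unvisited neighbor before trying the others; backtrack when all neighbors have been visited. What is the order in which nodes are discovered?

RO -> ZG -> XV -> TX -> SB -> RX -> JP -> NT -> HL -> BI -> CP -> FY

Visit RO
RO → ZG
ZG → XV
XV → TX
TX → SB
TX → RX
RX → JP
JP → NT
JP → HL
HL → BI
RX → CP
CP → FY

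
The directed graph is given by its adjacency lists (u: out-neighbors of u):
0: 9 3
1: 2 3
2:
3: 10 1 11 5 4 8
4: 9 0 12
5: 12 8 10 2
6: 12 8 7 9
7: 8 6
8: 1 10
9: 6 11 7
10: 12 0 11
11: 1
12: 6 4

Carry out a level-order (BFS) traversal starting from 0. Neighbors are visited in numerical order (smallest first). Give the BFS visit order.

Visit 0; enqueue 3, 9 → queue [3, 9]
Visit 3; enqueue 1, 4, 5, 8, 10, 11 → queue [9, 1, 4, 5, 8, 10, 11]
Visit 9; enqueue 6, 7 → queue [1, 4, 5, 8, 10, 11, 6, 7]
Visit 1; enqueue 2 → queue [4, 5, 8, 10, 11, 6, 7, 2]
Visit 4; enqueue 12 → queue [5, 8, 10, 11, 6, 7, 2, 12]
Visit 5 → queue [8, 10, 11, 6, 7, 2, 12]
Visit 8 → queue [10, 11, 6, 7, 2, 12]
Visit 10 → queue [11, 6, 7, 2, 12]
Visit 11 → queue [6, 7, 2, 12]
Visit 6 → queue [7, 2, 12]
Visit 7 → queue [2, 12]
Visit 2 → queue [12]
Visit 12 → queue []

0 -> 3 -> 9 -> 1 -> 4 -> 5 -> 8 -> 10 -> 11 -> 6 -> 7 -> 2 -> 12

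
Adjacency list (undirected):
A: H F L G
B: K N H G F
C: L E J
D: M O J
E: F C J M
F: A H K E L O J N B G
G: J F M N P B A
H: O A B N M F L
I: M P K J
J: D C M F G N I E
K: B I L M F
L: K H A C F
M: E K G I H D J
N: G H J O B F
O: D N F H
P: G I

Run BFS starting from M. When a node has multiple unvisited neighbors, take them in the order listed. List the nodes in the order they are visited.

Visit M; enqueue E, K, G, I, H, D, J → queue [E, K, G, I, H, D, J]
Visit E; enqueue F, C → queue [K, G, I, H, D, J, F, C]
Visit K; enqueue B, L → queue [G, I, H, D, J, F, C, B, L]
Visit G; enqueue N, P, A → queue [I, H, D, J, F, C, B, L, N, P, A]
Visit I → queue [H, D, J, F, C, B, L, N, P, A]
Visit H; enqueue O → queue [D, J, F, C, B, L, N, P, A, O]
Visit D → queue [J, F, C, B, L, N, P, A, O]
Visit J → queue [F, C, B, L, N, P, A, O]
Visit F → queue [C, B, L, N, P, A, O]
Visit C → queue [B, L, N, P, A, O]
Visit B → queue [L, N, P, A, O]
Visit L → queue [N, P, A, O]
Visit N → queue [P, A, O]
Visit P → queue [A, O]
Visit A → queue [O]
Visit O → queue []

M E K G I H D J F C B L N P A O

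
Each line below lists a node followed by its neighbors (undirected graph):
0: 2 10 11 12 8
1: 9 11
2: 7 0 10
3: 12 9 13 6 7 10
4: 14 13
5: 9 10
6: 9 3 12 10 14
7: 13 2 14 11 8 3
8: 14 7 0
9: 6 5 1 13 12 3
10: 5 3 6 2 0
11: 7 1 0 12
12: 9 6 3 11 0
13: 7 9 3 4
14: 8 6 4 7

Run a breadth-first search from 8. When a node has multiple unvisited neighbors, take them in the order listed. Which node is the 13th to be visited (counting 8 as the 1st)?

9

Visit 8; enqueue 14, 7, 0 → queue [14, 7, 0]
Visit 14; enqueue 6, 4 → queue [7, 0, 6, 4]
Visit 7; enqueue 13, 2, 11, 3 → queue [0, 6, 4, 13, 2, 11, 3]
Visit 0; enqueue 10, 12 → queue [6, 4, 13, 2, 11, 3, 10, 12]
Visit 6; enqueue 9 → queue [4, 13, 2, 11, 3, 10, 12, 9]
Visit 4 → queue [13, 2, 11, 3, 10, 12, 9]
Visit 13 → queue [2, 11, 3, 10, 12, 9]
Visit 2 → queue [11, 3, 10, 12, 9]
Visit 11; enqueue 1 → queue [3, 10, 12, 9, 1]
Visit 3 → queue [10, 12, 9, 1]
Visit 10; enqueue 5 → queue [12, 9, 1, 5]
Visit 12 → queue [9, 1, 5]
Visit 9 → queue [1, 5]
Visit 1 → queue [5]
Visit 5 → queue []

Visit order: 8, 14, 7, 0, 6, 4, 13, 2, 11, 3, 10, 12, 9, 1, 5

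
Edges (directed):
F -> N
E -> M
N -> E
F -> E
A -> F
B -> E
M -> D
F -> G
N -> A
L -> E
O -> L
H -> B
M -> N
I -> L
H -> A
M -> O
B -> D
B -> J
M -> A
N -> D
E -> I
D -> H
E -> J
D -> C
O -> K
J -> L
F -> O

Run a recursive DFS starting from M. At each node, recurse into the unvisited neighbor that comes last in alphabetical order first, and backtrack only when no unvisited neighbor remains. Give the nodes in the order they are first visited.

M → O → L → E → J → I → K → N → D → H → B → A → F → G → C

Visit M
M → O
O → L
L → E
E → J
E → I
O → K
M → N
N → D
D → H
H → B
H → A
A → F
F → G
D → C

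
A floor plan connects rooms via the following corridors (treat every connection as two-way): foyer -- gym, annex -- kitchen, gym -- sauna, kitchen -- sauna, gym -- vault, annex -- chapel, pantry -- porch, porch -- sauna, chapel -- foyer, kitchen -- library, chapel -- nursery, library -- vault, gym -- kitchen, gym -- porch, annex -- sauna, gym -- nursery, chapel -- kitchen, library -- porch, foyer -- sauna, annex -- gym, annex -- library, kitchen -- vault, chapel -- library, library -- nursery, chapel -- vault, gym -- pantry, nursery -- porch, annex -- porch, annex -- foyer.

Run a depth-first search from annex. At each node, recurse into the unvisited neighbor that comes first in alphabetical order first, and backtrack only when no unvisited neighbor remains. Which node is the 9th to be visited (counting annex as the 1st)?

pantry

Visit annex
annex → chapel
chapel → foyer
foyer → gym
gym → kitchen
kitchen → library
library → nursery
nursery → porch
porch → pantry
porch → sauna
library → vault

Visit order: annex, chapel, foyer, gym, kitchen, library, nursery, porch, pantry, sauna, vault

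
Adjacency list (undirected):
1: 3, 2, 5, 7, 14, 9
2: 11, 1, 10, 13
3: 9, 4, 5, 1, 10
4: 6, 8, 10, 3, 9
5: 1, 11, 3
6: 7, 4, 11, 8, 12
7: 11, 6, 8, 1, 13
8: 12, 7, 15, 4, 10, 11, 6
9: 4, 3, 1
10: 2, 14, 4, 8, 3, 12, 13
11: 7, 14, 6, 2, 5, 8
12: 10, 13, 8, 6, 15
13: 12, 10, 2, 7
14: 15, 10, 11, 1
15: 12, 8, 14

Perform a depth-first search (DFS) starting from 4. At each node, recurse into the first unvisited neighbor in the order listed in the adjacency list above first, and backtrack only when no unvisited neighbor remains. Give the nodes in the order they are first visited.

4 6 7 11 14 15 12 10 2 1 3 9 5 13 8

Visit 4
4 → 6
6 → 7
7 → 11
11 → 14
14 → 15
15 → 12
12 → 10
10 → 2
2 → 1
1 → 3
3 → 9
3 → 5
2 → 13
10 → 8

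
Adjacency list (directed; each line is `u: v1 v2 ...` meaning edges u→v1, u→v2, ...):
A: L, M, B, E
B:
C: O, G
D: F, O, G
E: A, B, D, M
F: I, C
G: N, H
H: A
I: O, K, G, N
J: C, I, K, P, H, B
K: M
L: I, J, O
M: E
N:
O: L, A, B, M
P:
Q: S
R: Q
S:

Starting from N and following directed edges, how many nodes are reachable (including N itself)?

1

BFS from N visits: N
Reachable nodes: 1 of 19 total.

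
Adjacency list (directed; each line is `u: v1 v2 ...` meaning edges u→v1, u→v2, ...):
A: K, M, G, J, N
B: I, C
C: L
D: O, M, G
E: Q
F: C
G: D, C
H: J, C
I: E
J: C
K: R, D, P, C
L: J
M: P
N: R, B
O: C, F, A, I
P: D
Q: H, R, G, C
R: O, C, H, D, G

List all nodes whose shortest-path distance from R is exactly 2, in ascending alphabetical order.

A, F, I, J, L, M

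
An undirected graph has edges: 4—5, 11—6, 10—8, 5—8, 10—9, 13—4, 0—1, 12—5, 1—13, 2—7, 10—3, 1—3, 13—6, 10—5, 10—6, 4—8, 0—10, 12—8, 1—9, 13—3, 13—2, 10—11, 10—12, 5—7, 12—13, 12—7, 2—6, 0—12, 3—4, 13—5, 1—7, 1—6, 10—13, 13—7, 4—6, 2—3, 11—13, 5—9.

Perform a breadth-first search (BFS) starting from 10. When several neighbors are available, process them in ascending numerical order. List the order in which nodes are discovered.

Visit 10; enqueue 0, 3, 5, 6, 8, 9, 11, 12, 13 → queue [0, 3, 5, 6, 8, 9, 11, 12, 13]
Visit 0; enqueue 1 → queue [3, 5, 6, 8, 9, 11, 12, 13, 1]
Visit 3; enqueue 2, 4 → queue [5, 6, 8, 9, 11, 12, 13, 1, 2, 4]
Visit 5; enqueue 7 → queue [6, 8, 9, 11, 12, 13, 1, 2, 4, 7]
Visit 6 → queue [8, 9, 11, 12, 13, 1, 2, 4, 7]
Visit 8 → queue [9, 11, 12, 13, 1, 2, 4, 7]
Visit 9 → queue [11, 12, 13, 1, 2, 4, 7]
Visit 11 → queue [12, 13, 1, 2, 4, 7]
Visit 12 → queue [13, 1, 2, 4, 7]
Visit 13 → queue [1, 2, 4, 7]
Visit 1 → queue [2, 4, 7]
Visit 2 → queue [4, 7]
Visit 4 → queue [7]
Visit 7 → queue []

10 -> 0 -> 3 -> 5 -> 6 -> 8 -> 9 -> 11 -> 12 -> 13 -> 1 -> 2 -> 4 -> 7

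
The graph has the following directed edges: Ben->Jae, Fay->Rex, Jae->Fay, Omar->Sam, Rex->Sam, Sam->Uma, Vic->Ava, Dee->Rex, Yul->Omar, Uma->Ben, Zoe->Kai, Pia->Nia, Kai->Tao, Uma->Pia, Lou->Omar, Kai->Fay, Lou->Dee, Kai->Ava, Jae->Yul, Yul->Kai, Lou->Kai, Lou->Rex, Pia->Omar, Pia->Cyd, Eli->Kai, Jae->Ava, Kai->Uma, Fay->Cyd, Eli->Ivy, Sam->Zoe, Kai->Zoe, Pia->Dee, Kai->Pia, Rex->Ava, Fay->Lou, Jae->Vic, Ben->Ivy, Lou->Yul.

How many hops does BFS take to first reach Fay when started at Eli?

Level 0: Eli
Level 1: Ivy, Kai
Level 2: Ava, Fay, Pia, Tao, Uma, Zoe
Level 3: Ben, Cyd, Dee, Lou, Nia, Omar, Rex
Level 4: Jae, Sam, Yul
Level 5: Vic
Fay first appears at level 2.

2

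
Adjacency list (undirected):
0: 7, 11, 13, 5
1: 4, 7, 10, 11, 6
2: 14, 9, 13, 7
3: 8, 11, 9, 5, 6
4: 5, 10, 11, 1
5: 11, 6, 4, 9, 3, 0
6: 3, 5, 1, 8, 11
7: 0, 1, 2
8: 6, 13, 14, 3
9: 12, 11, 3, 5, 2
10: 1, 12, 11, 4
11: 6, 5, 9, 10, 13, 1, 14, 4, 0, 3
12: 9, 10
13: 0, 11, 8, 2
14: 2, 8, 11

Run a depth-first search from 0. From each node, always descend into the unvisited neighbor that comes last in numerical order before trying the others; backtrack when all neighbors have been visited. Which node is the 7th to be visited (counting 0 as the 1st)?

5

Visit 0
0 → 13
13 → 11
11 → 14
14 → 8
8 → 6
6 → 5
5 → 9
9 → 12
12 → 10
10 → 4
4 → 1
1 → 7
7 → 2
9 → 3

Visit order: 0, 13, 11, 14, 8, 6, 5, 9, 12, 10, 4, 1, 7, 2, 3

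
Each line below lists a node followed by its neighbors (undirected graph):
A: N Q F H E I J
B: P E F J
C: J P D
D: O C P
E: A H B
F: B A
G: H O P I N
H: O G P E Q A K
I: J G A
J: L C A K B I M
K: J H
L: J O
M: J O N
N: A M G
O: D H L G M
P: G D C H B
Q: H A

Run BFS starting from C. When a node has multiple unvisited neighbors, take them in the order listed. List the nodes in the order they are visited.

Visit C; enqueue J, P, D → queue [J, P, D]
Visit J; enqueue L, A, K, B, I, M → queue [P, D, L, A, K, B, I, M]
Visit P; enqueue G, H → queue [D, L, A, K, B, I, M, G, H]
Visit D; enqueue O → queue [L, A, K, B, I, M, G, H, O]
Visit L → queue [A, K, B, I, M, G, H, O]
Visit A; enqueue N, Q, F, E → queue [K, B, I, M, G, H, O, N, Q, F, E]
Visit K → queue [B, I, M, G, H, O, N, Q, F, E]
Visit B → queue [I, M, G, H, O, N, Q, F, E]
Visit I → queue [M, G, H, O, N, Q, F, E]
Visit M → queue [G, H, O, N, Q, F, E]
Visit G → queue [H, O, N, Q, F, E]
Visit H → queue [O, N, Q, F, E]
Visit O → queue [N, Q, F, E]
Visit N → queue [Q, F, E]
Visit Q → queue [F, E]
Visit F → queue [E]
Visit E → queue []

C, J, P, D, L, A, K, B, I, M, G, H, O, N, Q, F, E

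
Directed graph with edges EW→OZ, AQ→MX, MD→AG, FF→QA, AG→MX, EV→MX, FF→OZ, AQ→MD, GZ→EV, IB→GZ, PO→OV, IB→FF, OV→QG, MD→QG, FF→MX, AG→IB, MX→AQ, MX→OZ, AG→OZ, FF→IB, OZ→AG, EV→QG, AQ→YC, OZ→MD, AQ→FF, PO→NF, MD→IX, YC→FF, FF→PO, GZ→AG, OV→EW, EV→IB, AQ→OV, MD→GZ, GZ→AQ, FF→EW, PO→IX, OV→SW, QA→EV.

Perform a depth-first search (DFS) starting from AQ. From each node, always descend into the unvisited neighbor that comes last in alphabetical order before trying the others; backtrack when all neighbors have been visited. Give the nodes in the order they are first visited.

Visit AQ
AQ → YC
YC → FF
FF → QA
QA → EV
EV → QG
EV → MX
MX → OZ
OZ → MD
MD → IX
MD → GZ
GZ → AG
AG → IB
FF → PO
PO → OV
OV → SW
OV → EW
PO → NF

AQ YC FF QA EV QG MX OZ MD IX GZ AG IB PO OV SW EW NF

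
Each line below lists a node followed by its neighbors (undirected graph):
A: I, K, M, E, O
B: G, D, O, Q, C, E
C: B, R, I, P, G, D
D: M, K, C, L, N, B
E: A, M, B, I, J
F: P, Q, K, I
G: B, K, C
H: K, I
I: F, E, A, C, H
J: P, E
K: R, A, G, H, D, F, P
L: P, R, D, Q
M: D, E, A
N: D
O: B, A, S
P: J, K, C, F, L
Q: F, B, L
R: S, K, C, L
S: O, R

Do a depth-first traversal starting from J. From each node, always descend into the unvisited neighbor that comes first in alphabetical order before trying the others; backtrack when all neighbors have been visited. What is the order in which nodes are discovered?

Visit J
J → E
E → A
A → I
I → C
C → B
B → D
D → K
K → F
F → P
P → L
L → Q
L → R
R → S
S → O
K → G
K → H
D → M
D → N

J -> E -> A -> I -> C -> B -> D -> K -> F -> P -> L -> Q -> R -> S -> O -> G -> H -> M -> N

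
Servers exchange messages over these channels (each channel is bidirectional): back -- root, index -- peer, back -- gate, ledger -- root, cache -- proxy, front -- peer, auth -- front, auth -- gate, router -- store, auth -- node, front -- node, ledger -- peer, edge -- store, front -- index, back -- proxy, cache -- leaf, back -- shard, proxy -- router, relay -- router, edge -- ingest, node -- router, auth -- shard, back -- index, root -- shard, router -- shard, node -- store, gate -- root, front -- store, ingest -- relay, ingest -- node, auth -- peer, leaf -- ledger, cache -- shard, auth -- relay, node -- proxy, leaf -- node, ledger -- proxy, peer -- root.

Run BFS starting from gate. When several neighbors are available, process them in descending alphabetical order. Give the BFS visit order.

Visit gate; enqueue root, back, auth → queue [root, back, auth]
Visit root; enqueue shard, peer, ledger → queue [back, auth, shard, peer, ledger]
Visit back; enqueue proxy, index → queue [auth, shard, peer, ledger, proxy, index]
Visit auth; enqueue relay, node, front → queue [shard, peer, ledger, proxy, index, relay, node, front]
Visit shard; enqueue router, cache → queue [peer, ledger, proxy, index, relay, node, front, router, cache]
Visit peer → queue [ledger, proxy, index, relay, node, front, router, cache]
Visit ledger; enqueue leaf → queue [proxy, index, relay, node, front, router, cache, leaf]
Visit proxy → queue [index, relay, node, front, router, cache, leaf]
Visit index → queue [relay, node, front, router, cache, leaf]
Visit relay; enqueue ingest → queue [node, front, router, cache, leaf, ingest]
Visit node; enqueue store → queue [front, router, cache, leaf, ingest, store]
Visit front → queue [router, cache, leaf, ingest, store]
Visit router → queue [cache, leaf, ingest, store]
Visit cache → queue [leaf, ingest, store]
Visit leaf → queue [ingest, store]
Visit ingest; enqueue edge → queue [store, edge]
Visit store → queue [edge]
Visit edge → queue []

gate, root, back, auth, shard, peer, ledger, proxy, index, relay, node, front, router, cache, leaf, ingest, store, edge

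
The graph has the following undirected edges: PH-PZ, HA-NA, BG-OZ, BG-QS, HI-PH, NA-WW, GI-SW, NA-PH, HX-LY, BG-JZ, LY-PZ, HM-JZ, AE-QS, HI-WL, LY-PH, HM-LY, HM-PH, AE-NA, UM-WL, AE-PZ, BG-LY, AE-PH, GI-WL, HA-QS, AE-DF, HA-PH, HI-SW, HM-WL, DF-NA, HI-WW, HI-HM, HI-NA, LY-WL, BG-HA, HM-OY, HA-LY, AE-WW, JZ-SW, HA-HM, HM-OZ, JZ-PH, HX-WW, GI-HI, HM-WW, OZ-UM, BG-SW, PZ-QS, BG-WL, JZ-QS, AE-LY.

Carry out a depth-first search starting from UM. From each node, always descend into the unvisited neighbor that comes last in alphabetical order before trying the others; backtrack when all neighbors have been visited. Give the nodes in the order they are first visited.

Visit UM
UM → WL
WL → LY
LY → PZ
PZ → QS
QS → JZ
JZ → SW
SW → HI
HI → WW
WW → NA
NA → PH
PH → HM
HM → OZ
OZ → BG
BG → HA
HM → OY
PH → AE
AE → DF
WW → HX
HI → GI

UM WL LY PZ QS JZ SW HI WW NA PH HM OZ BG HA OY AE DF HX GI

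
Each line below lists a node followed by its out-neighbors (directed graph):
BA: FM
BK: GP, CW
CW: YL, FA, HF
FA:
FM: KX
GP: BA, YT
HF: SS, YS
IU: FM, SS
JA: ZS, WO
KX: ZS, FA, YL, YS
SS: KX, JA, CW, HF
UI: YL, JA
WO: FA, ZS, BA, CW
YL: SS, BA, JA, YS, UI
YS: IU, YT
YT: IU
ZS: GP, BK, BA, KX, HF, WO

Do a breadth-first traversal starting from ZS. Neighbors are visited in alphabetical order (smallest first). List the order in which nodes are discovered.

ZS, BA, BK, GP, HF, KX, WO, FM, CW, YT, SS, YS, FA, YL, IU, JA, UI

Visit ZS; enqueue BA, BK, GP, HF, KX, WO → queue [BA, BK, GP, HF, KX, WO]
Visit BA; enqueue FM → queue [BK, GP, HF, KX, WO, FM]
Visit BK; enqueue CW → queue [GP, HF, KX, WO, FM, CW]
Visit GP; enqueue YT → queue [HF, KX, WO, FM, CW, YT]
Visit HF; enqueue SS, YS → queue [KX, WO, FM, CW, YT, SS, YS]
Visit KX; enqueue FA, YL → queue [WO, FM, CW, YT, SS, YS, FA, YL]
Visit WO → queue [FM, CW, YT, SS, YS, FA, YL]
Visit FM → queue [CW, YT, SS, YS, FA, YL]
Visit CW → queue [YT, SS, YS, FA, YL]
Visit YT; enqueue IU → queue [SS, YS, FA, YL, IU]
Visit SS; enqueue JA → queue [YS, FA, YL, IU, JA]
Visit YS → queue [FA, YL, IU, JA]
Visit FA → queue [YL, IU, JA]
Visit YL; enqueue UI → queue [IU, JA, UI]
Visit IU → queue [JA, UI]
Visit JA → queue [UI]
Visit UI → queue []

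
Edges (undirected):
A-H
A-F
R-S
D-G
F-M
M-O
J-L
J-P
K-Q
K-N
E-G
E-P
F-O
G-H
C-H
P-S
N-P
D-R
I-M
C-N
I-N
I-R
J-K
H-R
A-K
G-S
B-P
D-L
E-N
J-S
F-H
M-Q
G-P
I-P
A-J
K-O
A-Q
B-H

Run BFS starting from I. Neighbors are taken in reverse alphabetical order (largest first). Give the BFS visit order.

I R P N M S H D J G E B K C Q O F A L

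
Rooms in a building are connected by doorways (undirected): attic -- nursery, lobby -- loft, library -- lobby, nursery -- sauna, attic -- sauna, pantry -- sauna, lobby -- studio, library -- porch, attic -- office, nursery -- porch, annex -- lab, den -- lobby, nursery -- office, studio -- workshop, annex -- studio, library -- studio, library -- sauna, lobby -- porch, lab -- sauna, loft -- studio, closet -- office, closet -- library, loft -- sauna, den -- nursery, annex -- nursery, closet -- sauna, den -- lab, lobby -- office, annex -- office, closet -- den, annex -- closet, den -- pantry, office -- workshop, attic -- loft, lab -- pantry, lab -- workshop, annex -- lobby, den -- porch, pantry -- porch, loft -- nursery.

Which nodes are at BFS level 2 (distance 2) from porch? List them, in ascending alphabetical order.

annex, attic, closet, lab, loft, office, sauna, studio

Level 0: porch
Level 1: den, library, lobby, nursery, pantry
Level 2: annex, attic, closet, lab, loft, office, sauna, studio
Level 3: workshop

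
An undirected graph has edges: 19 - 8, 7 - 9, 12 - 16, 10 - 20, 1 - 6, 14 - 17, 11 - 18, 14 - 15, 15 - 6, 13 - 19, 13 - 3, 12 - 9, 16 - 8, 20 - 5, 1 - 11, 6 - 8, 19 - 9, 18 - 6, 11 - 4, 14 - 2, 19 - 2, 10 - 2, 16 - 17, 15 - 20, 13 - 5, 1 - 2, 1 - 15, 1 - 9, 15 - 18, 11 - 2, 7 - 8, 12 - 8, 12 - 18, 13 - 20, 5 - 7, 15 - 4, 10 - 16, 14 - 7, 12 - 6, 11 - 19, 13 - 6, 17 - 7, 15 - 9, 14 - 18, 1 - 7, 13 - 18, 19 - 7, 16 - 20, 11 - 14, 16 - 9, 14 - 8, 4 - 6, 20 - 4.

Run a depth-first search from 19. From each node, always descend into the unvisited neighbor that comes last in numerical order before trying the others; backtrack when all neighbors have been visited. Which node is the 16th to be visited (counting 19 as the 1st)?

4

Visit 19
19 → 13
13 → 20
20 → 16
16 → 17
17 → 14
14 → 18
18 → 15
15 → 9
9 → 12
12 → 8
8 → 7
7 → 5
7 → 1
1 → 11
11 → 4
4 → 6
11 → 2
2 → 10
13 → 3

Visit order: 19, 13, 20, 16, 17, 14, 18, 15, 9, 12, 8, 7, 5, 1, 11, 4, 6, 2, 10, 3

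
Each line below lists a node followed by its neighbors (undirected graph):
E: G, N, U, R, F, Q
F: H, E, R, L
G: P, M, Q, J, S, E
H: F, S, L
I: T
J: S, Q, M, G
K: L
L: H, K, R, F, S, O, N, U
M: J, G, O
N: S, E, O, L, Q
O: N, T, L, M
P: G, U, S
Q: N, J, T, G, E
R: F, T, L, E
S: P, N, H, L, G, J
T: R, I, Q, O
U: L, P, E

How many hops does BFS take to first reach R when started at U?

Level 0: U
Level 1: E, L, P
Level 2: F, G, H, K, N, O, Q, R, S
Level 3: J, M, T
Level 4: I
R first appears at level 2.

2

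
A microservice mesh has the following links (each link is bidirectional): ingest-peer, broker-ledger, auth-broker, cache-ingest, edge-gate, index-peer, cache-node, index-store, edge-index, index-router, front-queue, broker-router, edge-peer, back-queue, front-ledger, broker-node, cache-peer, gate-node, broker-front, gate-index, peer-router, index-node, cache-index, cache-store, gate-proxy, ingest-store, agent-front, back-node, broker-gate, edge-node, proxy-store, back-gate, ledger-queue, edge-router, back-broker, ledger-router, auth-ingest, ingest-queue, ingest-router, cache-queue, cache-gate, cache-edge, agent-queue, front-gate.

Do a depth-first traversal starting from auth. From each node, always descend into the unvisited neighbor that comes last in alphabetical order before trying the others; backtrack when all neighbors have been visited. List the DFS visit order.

auth, ingest, store, proxy, gate, node, index, router, peer, edge, cache, queue, ledger, front, broker, back, agent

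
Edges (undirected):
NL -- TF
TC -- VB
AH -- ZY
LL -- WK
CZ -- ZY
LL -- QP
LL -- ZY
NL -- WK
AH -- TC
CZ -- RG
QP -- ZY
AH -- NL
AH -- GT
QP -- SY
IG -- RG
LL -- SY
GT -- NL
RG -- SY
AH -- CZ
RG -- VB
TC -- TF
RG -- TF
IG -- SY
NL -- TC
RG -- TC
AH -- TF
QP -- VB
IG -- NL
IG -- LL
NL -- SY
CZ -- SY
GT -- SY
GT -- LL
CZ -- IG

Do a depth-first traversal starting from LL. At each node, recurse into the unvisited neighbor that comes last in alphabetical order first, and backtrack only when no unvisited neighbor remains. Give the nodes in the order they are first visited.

Visit LL
LL → ZY
ZY → QP
QP → VB
VB → TC
TC → TF
TF → RG
RG → SY
SY → NL
NL → WK
NL → IG
IG → CZ
CZ → AH
AH → GT

LL ZY QP VB TC TF RG SY NL WK IG CZ AH GT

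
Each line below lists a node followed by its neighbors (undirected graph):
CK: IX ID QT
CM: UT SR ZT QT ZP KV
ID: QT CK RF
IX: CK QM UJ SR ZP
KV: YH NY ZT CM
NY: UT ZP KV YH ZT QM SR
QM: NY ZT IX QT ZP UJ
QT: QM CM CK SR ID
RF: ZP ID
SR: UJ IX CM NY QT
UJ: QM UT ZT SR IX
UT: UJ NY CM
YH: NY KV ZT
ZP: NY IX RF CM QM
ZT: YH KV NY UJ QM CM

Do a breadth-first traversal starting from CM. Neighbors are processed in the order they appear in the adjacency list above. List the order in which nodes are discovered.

CM, UT, SR, ZT, QT, ZP, KV, UJ, NY, IX, YH, QM, CK, ID, RF

Visit CM; enqueue UT, SR, ZT, QT, ZP, KV → queue [UT, SR, ZT, QT, ZP, KV]
Visit UT; enqueue UJ, NY → queue [SR, ZT, QT, ZP, KV, UJ, NY]
Visit SR; enqueue IX → queue [ZT, QT, ZP, KV, UJ, NY, IX]
Visit ZT; enqueue YH, QM → queue [QT, ZP, KV, UJ, NY, IX, YH, QM]
Visit QT; enqueue CK, ID → queue [ZP, KV, UJ, NY, IX, YH, QM, CK, ID]
Visit ZP; enqueue RF → queue [KV, UJ, NY, IX, YH, QM, CK, ID, RF]
Visit KV → queue [UJ, NY, IX, YH, QM, CK, ID, RF]
Visit UJ → queue [NY, IX, YH, QM, CK, ID, RF]
Visit NY → queue [IX, YH, QM, CK, ID, RF]
Visit IX → queue [YH, QM, CK, ID, RF]
Visit YH → queue [QM, CK, ID, RF]
Visit QM → queue [CK, ID, RF]
Visit CK → queue [ID, RF]
Visit ID → queue [RF]
Visit RF → queue []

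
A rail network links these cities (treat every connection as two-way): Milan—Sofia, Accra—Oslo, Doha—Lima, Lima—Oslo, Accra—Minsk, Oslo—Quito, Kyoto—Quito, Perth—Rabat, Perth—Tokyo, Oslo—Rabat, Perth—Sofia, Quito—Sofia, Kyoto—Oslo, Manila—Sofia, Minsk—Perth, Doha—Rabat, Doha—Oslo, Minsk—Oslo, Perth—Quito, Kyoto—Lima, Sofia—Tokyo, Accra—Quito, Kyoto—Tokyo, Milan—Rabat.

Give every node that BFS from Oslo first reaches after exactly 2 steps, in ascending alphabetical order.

Level 0: Oslo
Level 1: Accra, Doha, Kyoto, Lima, Minsk, Quito, Rabat
Level 2: Milan, Perth, Sofia, Tokyo
Level 3: Manila

Milan, Perth, Sofia, Tokyo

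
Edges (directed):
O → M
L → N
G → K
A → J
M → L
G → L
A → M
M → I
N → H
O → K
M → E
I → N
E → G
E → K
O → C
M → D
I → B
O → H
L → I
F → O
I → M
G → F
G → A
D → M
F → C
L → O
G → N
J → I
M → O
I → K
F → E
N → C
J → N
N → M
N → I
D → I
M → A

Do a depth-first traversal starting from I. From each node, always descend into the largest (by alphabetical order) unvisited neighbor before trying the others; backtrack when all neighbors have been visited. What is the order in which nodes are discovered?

Visit I
I → N
N → M
M → O
O → K
O → H
O → C
M → L
M → E
E → G
G → F
G → A
A → J
M → D
I → B

I, N, M, O, K, H, C, L, E, G, F, A, J, D, B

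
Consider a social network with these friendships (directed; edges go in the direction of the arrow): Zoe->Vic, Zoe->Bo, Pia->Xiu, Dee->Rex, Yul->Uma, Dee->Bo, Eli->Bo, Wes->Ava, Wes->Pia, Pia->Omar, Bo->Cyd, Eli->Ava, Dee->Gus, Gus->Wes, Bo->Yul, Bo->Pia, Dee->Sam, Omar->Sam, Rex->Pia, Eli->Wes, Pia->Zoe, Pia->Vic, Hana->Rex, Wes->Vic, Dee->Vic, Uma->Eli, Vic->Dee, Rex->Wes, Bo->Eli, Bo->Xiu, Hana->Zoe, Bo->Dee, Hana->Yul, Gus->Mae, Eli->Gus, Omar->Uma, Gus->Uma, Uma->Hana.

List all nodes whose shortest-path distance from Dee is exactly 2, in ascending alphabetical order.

Cyd, Eli, Mae, Pia, Uma, Wes, Xiu, Yul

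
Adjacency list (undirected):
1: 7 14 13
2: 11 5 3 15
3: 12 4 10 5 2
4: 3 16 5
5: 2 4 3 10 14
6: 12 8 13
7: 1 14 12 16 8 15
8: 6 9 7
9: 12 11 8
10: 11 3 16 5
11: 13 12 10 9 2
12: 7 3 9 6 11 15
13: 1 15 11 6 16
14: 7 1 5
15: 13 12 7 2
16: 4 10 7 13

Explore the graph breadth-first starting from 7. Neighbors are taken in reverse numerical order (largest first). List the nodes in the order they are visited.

Visit 7; enqueue 16, 15, 14, 12, 8, 1 → queue [16, 15, 14, 12, 8, 1]
Visit 16; enqueue 13, 10, 4 → queue [15, 14, 12, 8, 1, 13, 10, 4]
Visit 15; enqueue 2 → queue [14, 12, 8, 1, 13, 10, 4, 2]
Visit 14; enqueue 5 → queue [12, 8, 1, 13, 10, 4, 2, 5]
Visit 12; enqueue 11, 9, 6, 3 → queue [8, 1, 13, 10, 4, 2, 5, 11, 9, 6, 3]
Visit 8 → queue [1, 13, 10, 4, 2, 5, 11, 9, 6, 3]
Visit 1 → queue [13, 10, 4, 2, 5, 11, 9, 6, 3]
Visit 13 → queue [10, 4, 2, 5, 11, 9, 6, 3]
Visit 10 → queue [4, 2, 5, 11, 9, 6, 3]
Visit 4 → queue [2, 5, 11, 9, 6, 3]
Visit 2 → queue [5, 11, 9, 6, 3]
Visit 5 → queue [11, 9, 6, 3]
Visit 11 → queue [9, 6, 3]
Visit 9 → queue [6, 3]
Visit 6 → queue [3]
Visit 3 → queue []

7, 16, 15, 14, 12, 8, 1, 13, 10, 4, 2, 5, 11, 9, 6, 3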